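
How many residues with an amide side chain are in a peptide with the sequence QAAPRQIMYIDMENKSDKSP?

Asparagine (N) and glutamine (Q) have uncharged amide side chains.
Matching residues: Q1, Q6, N14.

3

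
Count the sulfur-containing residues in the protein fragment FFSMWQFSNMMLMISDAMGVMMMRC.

9

Only Cys (C) and Met (M) have a sulfur atom in the side chain.
Matching residues: M4, M10, M11, M13, M18, M21, M22, M23, C25.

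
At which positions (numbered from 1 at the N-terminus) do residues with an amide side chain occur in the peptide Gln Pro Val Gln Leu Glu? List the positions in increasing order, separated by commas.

1, 4

Asparagine (N) and glutamine (Q) have uncharged amide side chains.
Matching residues: Gln1, Gln4.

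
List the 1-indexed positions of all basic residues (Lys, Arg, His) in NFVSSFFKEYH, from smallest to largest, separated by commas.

Matching residues: K8, H11.

8, 11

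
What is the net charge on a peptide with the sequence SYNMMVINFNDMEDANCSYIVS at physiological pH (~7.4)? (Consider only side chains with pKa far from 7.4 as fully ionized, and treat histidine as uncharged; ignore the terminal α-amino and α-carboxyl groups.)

The side chains ionized at physiological pH are Lys/Arg (+1) and Asp/Glu (−1); with His treated as neutral, nothing else contributes.
Positive (K, R): none → +0.
Negative (D, E): D11, E13, D14 → −3.
Net charge = (+0) + (−3) = −3.

-3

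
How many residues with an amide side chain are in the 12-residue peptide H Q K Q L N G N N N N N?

Only N (asparagine) and Q (glutamine) carry a side-chain carboxamide.
Matching residues: Q2, Q4, N6, N8, N9, N10, N11, N12.

8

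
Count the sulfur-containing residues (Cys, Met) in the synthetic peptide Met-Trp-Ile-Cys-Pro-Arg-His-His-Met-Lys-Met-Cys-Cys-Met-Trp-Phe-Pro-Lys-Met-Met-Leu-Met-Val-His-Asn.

Matching residues: Met1, Cys4, Met9, Met11, Cys12, Cys13, Met14, Met19, Met20, Met22.

10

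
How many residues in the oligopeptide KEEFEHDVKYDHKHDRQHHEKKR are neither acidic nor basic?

Acidic: D, E. Basic: K, R, H. All other residues are neither.
Matching residues: F4, V8, Y10, Q17.

4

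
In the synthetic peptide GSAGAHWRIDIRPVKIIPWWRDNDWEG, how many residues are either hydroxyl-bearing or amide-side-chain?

2

Hydroxyl-bearing: S, T, Y. Amide-side-chain: N, Q.
Hydroxyl-bearing residues here: S2 (1).
Amide-side-chain residues here: N23 (1).
The two groups share no amino acid, so total = 1 + 1 = 2.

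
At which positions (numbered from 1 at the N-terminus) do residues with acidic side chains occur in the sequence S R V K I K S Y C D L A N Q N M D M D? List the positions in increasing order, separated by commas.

The acidic residues are Asp (D) and Glu (E), whose side chains end in a carboxylate group.
Matching residues: D10, D17, D19.

10, 17, 19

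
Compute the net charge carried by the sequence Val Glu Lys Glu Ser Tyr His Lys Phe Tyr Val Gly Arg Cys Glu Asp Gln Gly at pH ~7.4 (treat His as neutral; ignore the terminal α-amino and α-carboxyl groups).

Near pH 7.4, K and R contribute +1 each, D and E contribute −1 each, and every other side chain (His included, as stated) is uncharged.
Positive (K, R): Lys3, Lys8, Arg13 → +3.
Negative (D, E): Glu2, Glu4, Glu15, Asp16 → −4.
Net charge = (+3) + (−4) = −1.

-1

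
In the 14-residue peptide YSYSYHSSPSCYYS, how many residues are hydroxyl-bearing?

Serine (S), threonine (T), and tyrosine (Y) each carry a hydroxyl group on the side chain.
Matching residues: Y1, S2, Y3, S4, Y5, S7, S8, S10, Y12, Y13, S14.

11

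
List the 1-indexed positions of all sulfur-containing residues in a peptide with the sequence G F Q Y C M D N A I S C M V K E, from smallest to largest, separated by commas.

5, 6, 12, 13

The sulfur-bearing residues are cysteine (–SH) and methionine (–S–CH₃).
Matching residues: C5, M6, C12, M13.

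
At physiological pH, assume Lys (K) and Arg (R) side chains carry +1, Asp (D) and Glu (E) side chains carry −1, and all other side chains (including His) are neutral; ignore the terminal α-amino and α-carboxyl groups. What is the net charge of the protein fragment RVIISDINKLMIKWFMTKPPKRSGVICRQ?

Positive (K, R): R1, K9, K13, K18, K21, R22, R28 → +7.
Negative (D, E): D6 → −1.
Net charge = (+7) + (−1) = +6.

+6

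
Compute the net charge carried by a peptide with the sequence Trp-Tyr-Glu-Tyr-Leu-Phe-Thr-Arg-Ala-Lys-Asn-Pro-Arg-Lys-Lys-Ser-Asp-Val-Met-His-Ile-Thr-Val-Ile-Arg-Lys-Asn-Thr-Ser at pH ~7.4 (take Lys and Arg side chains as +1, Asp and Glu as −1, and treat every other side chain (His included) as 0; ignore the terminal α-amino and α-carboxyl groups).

Positive (K, R): Arg8, Lys10, Arg13, Lys14, Lys15, Arg25, Lys26 → +7.
Negative (D, E): Glu3, Asp17 → −2.
Net charge = (+7) + (−2) = +5.

+5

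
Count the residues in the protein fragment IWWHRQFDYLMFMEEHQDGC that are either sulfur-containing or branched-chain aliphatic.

5

Sulfur-containing: C, M. Branched-chain aliphatic: I, L, V.
Sulfur-containing residues here: M11, M13, C20 (3).
Branched-chain aliphatic residues here: I1, L10 (2).
The two groups share no amino acid, so total = 3 + 2 = 5.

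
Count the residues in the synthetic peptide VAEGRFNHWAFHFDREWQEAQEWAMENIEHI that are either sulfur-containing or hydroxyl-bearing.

1

Sulfur-containing: C, M. Hydroxyl-bearing: S, T, Y.
Sulfur-containing residues here: M25 (1).
Hydroxyl-bearing residues here: none (0).
The two groups share no amino acid, so total = 1 + 0 = 1.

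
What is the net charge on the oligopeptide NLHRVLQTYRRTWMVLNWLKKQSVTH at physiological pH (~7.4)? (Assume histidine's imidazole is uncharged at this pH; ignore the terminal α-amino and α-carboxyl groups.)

+5

Near pH 7.4, K and R contribute +1 each, D and E contribute −1 each, and every other side chain (His included, as stated) is uncharged.
Positive (K, R): R4, R10, R11, K20, K21 → +5.
Negative (D, E): none → −0.
Net charge = (+5) + (−0) = +5.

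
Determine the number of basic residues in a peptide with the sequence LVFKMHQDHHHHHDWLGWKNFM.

K, R, and H are the three residues with basic side chains (ε-amine, guanidinium, and imidazole respectively).
Matching residues: K4, H6, H9, H10, H11, H12, H13, K19.

8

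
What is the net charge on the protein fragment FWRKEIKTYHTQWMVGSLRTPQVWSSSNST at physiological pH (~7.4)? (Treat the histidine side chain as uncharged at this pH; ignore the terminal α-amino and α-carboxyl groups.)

+3

The side chains ionized at physiological pH are Lys/Arg (+1) and Asp/Glu (−1); with His treated as neutral, nothing else contributes.
Positive (K, R): R3, K4, K7, R19 → +4.
Negative (D, E): E5 → −1.
Net charge = (+4) + (−1) = +3.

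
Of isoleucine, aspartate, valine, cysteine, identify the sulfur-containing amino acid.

Only Cys (C) and Met (M) have a sulfur atom in the side chain.
Of the listed options, only cysteine belongs to this group.

cysteine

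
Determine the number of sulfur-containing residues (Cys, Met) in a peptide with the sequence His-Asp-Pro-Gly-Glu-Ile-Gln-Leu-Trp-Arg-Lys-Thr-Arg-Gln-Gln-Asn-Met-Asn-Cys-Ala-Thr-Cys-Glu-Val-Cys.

Matching residues: Met17, Cys19, Cys22, Cys25.

4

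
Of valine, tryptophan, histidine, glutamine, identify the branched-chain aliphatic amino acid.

Valine (V), leucine (L), and isoleucine (I) are the branched-chain amino acids.
Of the listed options, only valine belongs to this group.

valine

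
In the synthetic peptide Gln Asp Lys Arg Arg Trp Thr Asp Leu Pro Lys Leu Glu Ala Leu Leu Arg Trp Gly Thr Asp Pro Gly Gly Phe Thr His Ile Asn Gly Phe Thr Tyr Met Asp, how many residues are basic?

K, R, and H are the three residues with basic side chains (ε-amine, guanidinium, and imidazole respectively).
Matching residues: Lys3, Arg4, Arg5, Lys11, Arg17, His27.

6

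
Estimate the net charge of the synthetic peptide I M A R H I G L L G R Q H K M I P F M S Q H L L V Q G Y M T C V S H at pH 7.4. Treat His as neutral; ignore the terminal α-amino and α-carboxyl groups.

At pH ~7.4 the Lys and Arg side chains are protonated (+1), the Asp and Glu side chains are deprotonated (−1), and with His taken as neutral all other side chains carry no charge.
Positive (K, R): R4, R11, K14 → +3.
Negative (D, E): none → −0.
Net charge = (+3) + (−0) = +3.

+3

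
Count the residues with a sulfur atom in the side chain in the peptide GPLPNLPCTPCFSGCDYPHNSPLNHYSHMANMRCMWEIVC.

Only Cys (C) and Met (M) have a sulfur atom in the side chain.
Matching residues: C8, C11, C15, M29, M32, C34, M35, C40.

8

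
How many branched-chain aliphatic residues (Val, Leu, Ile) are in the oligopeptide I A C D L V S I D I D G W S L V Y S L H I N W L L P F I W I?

13

Matching residues: I1, L5, V6, I8, I10, L15, V16, L19, I21, L24, L25, I28, I30.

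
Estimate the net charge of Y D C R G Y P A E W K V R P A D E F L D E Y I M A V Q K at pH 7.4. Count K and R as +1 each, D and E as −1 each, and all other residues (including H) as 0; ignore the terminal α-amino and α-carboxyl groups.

Positive (K, R): R4, K11, R13, K28 → +4.
Negative (D, E): D2, E9, D16, E17, D20, E21 → −6.
Net charge = (+4) + (−6) = −2.

-2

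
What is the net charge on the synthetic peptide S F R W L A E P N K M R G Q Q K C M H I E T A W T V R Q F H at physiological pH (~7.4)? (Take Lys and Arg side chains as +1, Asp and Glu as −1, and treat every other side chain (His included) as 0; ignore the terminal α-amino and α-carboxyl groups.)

+3

Positive (K, R): R3, K10, R12, K16, R27 → +5.
Negative (D, E): E7, E21 → −2.
Net charge = (+5) + (−2) = +3.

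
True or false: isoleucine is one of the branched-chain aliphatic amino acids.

True

Valine (V), leucine (L), and isoleucine (I) are the branched-chain amino acids.
Isoleucine is in this group.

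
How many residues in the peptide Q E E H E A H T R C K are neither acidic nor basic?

Acidic: D, E. Basic: K, R, H. All other residues are neither.
Matching residues: Q1, A6, T8, C10.

4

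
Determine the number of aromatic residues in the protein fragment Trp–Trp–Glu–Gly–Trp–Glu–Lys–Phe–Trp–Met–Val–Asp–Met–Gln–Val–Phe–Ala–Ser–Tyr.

F, W, and Y each carry an aromatic ring on the side chain.
Matching residues: Trp1, Trp2, Trp5, Phe8, Trp9, Phe16, Tyr19.

7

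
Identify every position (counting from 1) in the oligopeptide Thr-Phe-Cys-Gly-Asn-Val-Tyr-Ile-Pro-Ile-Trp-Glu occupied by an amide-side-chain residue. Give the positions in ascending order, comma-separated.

Asparagine (N) and glutamine (Q) have uncharged amide side chains.
Matching residues: Asn5.

5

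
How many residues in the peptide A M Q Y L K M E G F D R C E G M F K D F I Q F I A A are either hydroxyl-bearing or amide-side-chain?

Hydroxyl-bearing: S, T, Y. Amide-side-chain: N, Q.
Hydroxyl-bearing residues here: Y4 (1).
Amide-side-chain residues here: Q3, Q22 (2).
The two groups share no amino acid, so total = 1 + 2 = 3.

3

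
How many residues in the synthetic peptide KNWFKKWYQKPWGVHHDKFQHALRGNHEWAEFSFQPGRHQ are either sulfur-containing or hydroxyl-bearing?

Sulfur-containing: C, M. Hydroxyl-bearing: S, T, Y.
Sulfur-containing residues here: none (0).
Hydroxyl-bearing residues here: Y8, S33 (2).
The two groups share no amino acid, so total = 0 + 2 = 2.

2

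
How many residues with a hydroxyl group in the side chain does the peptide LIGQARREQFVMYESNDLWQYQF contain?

Serine (S), threonine (T), and tyrosine (Y) each carry a hydroxyl group on the side chain.
Matching residues: Y13, S15, Y21.

3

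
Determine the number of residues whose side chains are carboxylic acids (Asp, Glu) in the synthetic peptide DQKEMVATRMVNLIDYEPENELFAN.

Matching residues: D1, E4, D15, E17, E19, E21.

6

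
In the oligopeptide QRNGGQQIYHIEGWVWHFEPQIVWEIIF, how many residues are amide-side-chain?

5

Asparagine (N) and glutamine (Q) have uncharged amide side chains.
Matching residues: Q1, N3, Q6, Q7, Q21.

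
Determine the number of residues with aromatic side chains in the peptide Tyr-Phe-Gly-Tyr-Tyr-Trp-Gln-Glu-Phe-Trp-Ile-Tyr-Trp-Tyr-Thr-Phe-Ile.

The aromatic amino acids are Phe (F, benzyl), Trp (W, indole), and Tyr (Y, phenol).
Matching residues: Tyr1, Phe2, Tyr4, Tyr5, Trp6, Phe9, Trp10, Tyr12, Trp13, Tyr14, Phe16.

11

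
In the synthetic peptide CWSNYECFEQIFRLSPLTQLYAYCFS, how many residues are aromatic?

7

F, W, and Y each carry an aromatic ring on the side chain.
Matching residues: W2, Y5, F8, F12, Y21, Y23, F25.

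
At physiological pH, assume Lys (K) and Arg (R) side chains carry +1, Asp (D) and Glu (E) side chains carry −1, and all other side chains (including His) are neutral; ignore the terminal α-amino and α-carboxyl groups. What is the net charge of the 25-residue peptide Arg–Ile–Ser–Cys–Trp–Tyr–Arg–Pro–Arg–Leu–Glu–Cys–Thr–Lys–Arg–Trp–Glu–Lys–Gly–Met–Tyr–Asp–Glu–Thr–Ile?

+2

Positive (K, R): Arg1, Arg7, Arg9, Lys14, Arg15, Lys18 → +6.
Negative (D, E): Glu11, Glu17, Asp22, Glu23 → −4.
Net charge = (+6) + (−4) = +2.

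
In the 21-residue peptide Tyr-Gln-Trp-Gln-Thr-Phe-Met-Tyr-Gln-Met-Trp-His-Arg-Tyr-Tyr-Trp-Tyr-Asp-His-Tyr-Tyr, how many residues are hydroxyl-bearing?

S, T, and Y are the three residues with a side-chain hydroxyl.
Matching residues: Tyr1, Thr5, Tyr8, Tyr14, Tyr15, Tyr17, Tyr20, Tyr21.

8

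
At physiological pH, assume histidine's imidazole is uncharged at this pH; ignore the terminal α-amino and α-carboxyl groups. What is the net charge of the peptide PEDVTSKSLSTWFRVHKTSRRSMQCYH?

+3

At pH ~7.4 the Lys and Arg side chains are protonated (+1), the Asp and Glu side chains are deprotonated (−1), and with His taken as neutral all other side chains carry no charge.
Positive (K, R): K7, R14, K17, R20, R21 → +5.
Negative (D, E): E2, D3 → −2.
Net charge = (+5) + (−2) = +3.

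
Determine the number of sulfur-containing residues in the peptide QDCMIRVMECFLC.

5

The sulfur-bearing residues are cysteine (–SH) and methionine (–S–CH₃).
Matching residues: C3, M4, M8, C10, C13.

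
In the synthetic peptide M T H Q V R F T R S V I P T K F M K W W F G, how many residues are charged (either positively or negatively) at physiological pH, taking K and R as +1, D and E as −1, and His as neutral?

4

Charged side chains at pH ~7.4: K, R (positive); D, E (negative).
Matching residues: R6, R9, K15, K18.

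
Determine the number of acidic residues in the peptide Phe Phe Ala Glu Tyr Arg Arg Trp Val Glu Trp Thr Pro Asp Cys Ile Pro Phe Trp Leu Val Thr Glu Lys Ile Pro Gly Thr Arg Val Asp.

5

The acidic residues are Asp (D) and Glu (E), whose side chains end in a carboxylate group.
Matching residues: Glu4, Glu10, Asp14, Glu23, Asp31.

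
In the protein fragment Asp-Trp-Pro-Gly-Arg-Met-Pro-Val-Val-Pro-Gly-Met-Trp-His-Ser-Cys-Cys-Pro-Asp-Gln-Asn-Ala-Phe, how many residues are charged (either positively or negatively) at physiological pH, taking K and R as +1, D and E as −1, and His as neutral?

3

Charged side chains at pH ~7.4: K, R (positive); D, E (negative).
Matching residues: Asp1, Arg5, Asp19.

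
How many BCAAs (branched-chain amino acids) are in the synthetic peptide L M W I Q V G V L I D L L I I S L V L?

13

Valine (V), leucine (L), and isoleucine (I) are the branched-chain amino acids.
Matching residues: L1, I4, V6, V8, L9, I10, L12, L13, I14, I15, L17, V18, L19.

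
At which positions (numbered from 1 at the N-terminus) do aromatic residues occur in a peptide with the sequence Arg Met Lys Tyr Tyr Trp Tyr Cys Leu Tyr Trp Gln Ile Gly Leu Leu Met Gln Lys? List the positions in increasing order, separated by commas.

4, 5, 6, 7, 10, 11

Phenylalanine (F), tryptophan (W), and tyrosine (Y) have aromatic ring side chains.
Matching residues: Tyr4, Tyr5, Trp6, Tyr7, Tyr10, Trp11.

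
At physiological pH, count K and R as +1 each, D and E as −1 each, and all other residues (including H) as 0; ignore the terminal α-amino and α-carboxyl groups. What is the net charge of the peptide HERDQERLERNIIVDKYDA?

Positive (K, R): R3, R7, R10, K16 → +4.
Negative (D, E): E2, D4, E6, E9, D15, D18 → −6.
Net charge = (+4) + (−6) = −2.

-2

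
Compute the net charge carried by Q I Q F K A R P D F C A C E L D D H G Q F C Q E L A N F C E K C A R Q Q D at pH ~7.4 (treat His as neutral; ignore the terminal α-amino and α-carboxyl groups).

The side chains ionized at physiological pH are Lys/Arg (+1) and Asp/Glu (−1); with His treated as neutral, nothing else contributes.
Positive (K, R): K5, R7, K31, R34 → +4.
Negative (D, E): D9, E14, D16, D17, E24, E30, D37 → −7.
Net charge = (+4) + (−7) = −3.

-3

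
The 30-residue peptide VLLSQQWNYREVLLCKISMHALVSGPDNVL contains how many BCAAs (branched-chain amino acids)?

11

The BCAAs are Val, Leu, and Ile — aliphatic side chains with a branch point.
Matching residues: V1, L2, L3, V12, L13, L14, I17, L22, V23, V29, L30.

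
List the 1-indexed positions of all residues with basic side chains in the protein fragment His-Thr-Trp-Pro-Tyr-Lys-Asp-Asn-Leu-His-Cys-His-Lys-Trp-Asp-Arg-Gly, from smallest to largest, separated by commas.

1, 6, 10, 12, 13, 16

K, R, and H are the three residues with basic side chains (ε-amine, guanidinium, and imidazole respectively).
Matching residues: His1, Lys6, His10, His12, Lys13, Arg16.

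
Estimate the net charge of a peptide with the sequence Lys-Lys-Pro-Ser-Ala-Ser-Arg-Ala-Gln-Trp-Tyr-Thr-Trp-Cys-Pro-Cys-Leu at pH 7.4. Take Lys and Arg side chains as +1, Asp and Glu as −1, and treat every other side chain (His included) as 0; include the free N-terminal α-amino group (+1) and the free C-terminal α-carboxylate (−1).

+3

Positive (K, R): Lys1, Lys2, Arg7 → +3.
Negative (D, E): none → −0.
The N-terminus (+1) and C-terminus (−1) cancel.
Net charge = (+3) + (−0) = +3.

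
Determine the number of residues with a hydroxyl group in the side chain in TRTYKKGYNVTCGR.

5

The –OH-bearing residues are Ser, Thr (aliphatic alcohols), and Tyr (phenol).
Matching residues: T1, T3, Y4, Y8, T11.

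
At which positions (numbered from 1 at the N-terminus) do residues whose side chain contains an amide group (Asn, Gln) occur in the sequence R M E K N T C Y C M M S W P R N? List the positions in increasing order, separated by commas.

5, 16

Matching residues: N5, N16.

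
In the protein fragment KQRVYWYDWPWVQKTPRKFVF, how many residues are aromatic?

The aromatic amino acids are Phe (F, benzyl), Trp (W, indole), and Tyr (Y, phenol).
Matching residues: Y5, W6, Y7, W9, W11, F19, F21.

7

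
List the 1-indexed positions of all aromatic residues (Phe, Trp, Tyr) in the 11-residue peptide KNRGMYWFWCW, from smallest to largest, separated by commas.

6, 7, 8, 9, 11

Matching residues: Y6, W7, F8, W9, W11.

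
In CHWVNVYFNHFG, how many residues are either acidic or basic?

2

Acidic: D, E. Basic: H, K, R.
Acidic residues here: none (0).
Basic residues here: H2, H10 (2).
The two groups share no amino acid, so total = 0 + 2 = 2.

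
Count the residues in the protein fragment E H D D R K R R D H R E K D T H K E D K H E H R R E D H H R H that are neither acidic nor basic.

Acidic: D, E. Basic: K, R, H. All other residues are neither.
Matching residues: T15.

1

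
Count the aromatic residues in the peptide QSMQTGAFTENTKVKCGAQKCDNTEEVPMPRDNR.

1

The aromatic amino acids are Phe (F, benzyl), Trp (W, indole), and Tyr (Y, phenol).
Matching residues: F8.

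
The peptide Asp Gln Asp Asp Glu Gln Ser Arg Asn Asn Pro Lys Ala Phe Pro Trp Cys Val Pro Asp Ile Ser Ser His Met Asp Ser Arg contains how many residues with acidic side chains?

6

Only D (aspartate) and E (glutamate) carry a side-chain carboxylic acid.
Matching residues: Asp1, Asp3, Asp4, Glu5, Asp20, Asp26.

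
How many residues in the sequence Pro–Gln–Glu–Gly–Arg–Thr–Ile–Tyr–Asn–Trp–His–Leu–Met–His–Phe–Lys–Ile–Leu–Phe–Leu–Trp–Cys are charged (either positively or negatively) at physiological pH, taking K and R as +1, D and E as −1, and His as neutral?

3

Charged side chains at pH ~7.4: K, R (positive); D, E (negative).
Matching residues: Glu3, Arg5, Lys16.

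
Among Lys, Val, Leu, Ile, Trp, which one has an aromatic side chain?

Trp

The aromatic amino acids are Phe (F, benzyl), Trp (W, indole), and Tyr (Y, phenol).
Of the listed options, only Trp belongs to this group.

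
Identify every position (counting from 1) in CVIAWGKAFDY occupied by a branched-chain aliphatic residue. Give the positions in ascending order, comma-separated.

The BCAAs are Val, Leu, and Ile — aliphatic side chains with a branch point.
Matching residues: V2, I3.

2, 3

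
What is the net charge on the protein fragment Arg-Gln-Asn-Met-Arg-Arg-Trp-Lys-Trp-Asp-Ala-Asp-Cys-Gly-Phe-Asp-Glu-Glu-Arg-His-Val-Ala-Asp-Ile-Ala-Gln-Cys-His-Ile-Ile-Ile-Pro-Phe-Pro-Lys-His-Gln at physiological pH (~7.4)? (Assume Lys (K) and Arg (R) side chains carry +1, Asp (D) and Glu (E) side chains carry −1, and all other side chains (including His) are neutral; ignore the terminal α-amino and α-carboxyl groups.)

0

Positive (K, R): Arg1, Arg5, Arg6, Lys8, Arg19, Lys35 → +6.
Negative (D, E): Asp10, Asp12, Asp16, Glu17, Glu18, Asp23 → −6.
Net charge = (+6) + (−6) = 0.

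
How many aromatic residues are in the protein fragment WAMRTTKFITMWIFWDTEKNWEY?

The aromatic amino acids are Phe (F, benzyl), Trp (W, indole), and Tyr (Y, phenol).
Matching residues: W1, F8, W12, F14, W15, W21, Y23.

7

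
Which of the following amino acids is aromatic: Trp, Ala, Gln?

Trp

F, W, and Y each carry an aromatic ring on the side chain.
Of the listed options, only Trp belongs to this group.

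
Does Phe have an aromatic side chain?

Yes

F, W, and Y each carry an aromatic ring on the side chain.
Phenylalanine is in this group.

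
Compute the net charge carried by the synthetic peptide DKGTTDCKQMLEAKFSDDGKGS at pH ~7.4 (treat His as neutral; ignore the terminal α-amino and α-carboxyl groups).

The side chains ionized at physiological pH are Lys/Arg (+1) and Asp/Glu (−1); with His treated as neutral, nothing else contributes.
Positive (K, R): K2, K8, K14, K20 → +4.
Negative (D, E): D1, D6, E12, D17, D18 → −5.
Net charge = (+4) + (−5) = −1.

-1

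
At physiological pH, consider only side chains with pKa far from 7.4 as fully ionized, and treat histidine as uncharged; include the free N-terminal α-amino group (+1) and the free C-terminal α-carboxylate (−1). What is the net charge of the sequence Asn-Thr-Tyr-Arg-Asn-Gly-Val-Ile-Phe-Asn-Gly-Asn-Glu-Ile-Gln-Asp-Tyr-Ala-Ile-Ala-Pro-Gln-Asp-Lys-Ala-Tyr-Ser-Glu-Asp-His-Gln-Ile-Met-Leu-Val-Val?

The side chains ionized at physiological pH are Lys/Arg (+1) and Asp/Glu (−1); with His treated as neutral, nothing else contributes.
Positive (K, R): Arg4, Lys24 → +2.
Negative (D, E): Glu13, Asp16, Asp23, Glu28, Asp29 → −5.
The N-terminus (+1) and C-terminus (−1) cancel.
Net charge = (+2) + (−5) = −3.

-3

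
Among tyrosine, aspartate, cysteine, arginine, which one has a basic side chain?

arginine

K, R, and H are the three residues with basic side chains (ε-amine, guanidinium, and imidazole respectively).
Of the listed options, only arginine belongs to this group.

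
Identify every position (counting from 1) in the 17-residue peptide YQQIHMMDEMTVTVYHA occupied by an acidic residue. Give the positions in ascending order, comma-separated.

8, 9

Matching residues: D8, E9.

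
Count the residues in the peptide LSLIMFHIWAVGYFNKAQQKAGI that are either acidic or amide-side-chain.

Acidic: D, E. Amide-side-chain: N, Q.
Acidic residues here: none (0).
Amide-side-chain residues here: N15, Q18, Q19 (3).
The two groups share no amino acid, so total = 0 + 3 = 3.

3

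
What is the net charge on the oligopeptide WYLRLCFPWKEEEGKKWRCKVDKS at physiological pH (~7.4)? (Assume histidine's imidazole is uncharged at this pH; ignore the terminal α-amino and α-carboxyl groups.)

The side chains ionized at physiological pH are Lys/Arg (+1) and Asp/Glu (−1); with His treated as neutral, nothing else contributes.
Positive (K, R): R4, K10, K15, K16, R18, K20, K23 → +7.
Negative (D, E): E11, E12, E13, D22 → −4.
Net charge = (+7) + (−4) = +3.

+3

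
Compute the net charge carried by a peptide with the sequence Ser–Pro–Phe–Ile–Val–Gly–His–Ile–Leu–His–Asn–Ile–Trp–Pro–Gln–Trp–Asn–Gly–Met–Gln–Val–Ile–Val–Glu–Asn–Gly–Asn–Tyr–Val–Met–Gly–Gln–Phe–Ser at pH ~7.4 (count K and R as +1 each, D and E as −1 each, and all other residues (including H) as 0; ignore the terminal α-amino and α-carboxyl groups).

-1

Positive (K, R): none → +0.
Negative (D, E): Glu24 → −1.
Net charge = (+0) + (−1) = −1.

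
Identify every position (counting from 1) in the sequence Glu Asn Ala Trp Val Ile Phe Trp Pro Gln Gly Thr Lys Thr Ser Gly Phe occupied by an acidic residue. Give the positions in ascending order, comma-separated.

The acidic residues are Asp (D) and Glu (E), whose side chains end in a carboxylate group.
Matching residues: Glu1.

1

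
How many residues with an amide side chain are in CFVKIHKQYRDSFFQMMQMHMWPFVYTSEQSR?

Asparagine (N) and glutamine (Q) have uncharged amide side chains.
Matching residues: Q8, Q15, Q18, Q30.

4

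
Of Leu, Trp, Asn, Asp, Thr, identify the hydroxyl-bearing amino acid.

Thr

S, T, and Y are the three residues with a side-chain hydroxyl.
Of the listed options, only Thr belongs to this group.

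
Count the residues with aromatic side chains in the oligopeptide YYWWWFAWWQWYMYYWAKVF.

The aromatic amino acids are Phe (F, benzyl), Trp (W, indole), and Tyr (Y, phenol).
Matching residues: Y1, Y2, W3, W4, W5, F6, W8, W9, W11, Y12, Y14, Y15, W16, F20.

14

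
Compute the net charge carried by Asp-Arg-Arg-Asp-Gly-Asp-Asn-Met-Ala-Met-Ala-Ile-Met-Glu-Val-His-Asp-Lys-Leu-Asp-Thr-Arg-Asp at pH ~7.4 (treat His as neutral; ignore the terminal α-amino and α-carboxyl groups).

-3

The side chains ionized at physiological pH are Lys/Arg (+1) and Asp/Glu (−1); with His treated as neutral, nothing else contributes.
Positive (K, R): Arg2, Arg3, Lys18, Arg22 → +4.
Negative (D, E): Asp1, Asp4, Asp6, Glu14, Asp17, Asp20, Asp23 → −7.
Net charge = (+4) + (−7) = −3.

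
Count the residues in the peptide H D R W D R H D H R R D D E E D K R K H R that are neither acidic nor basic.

Acidic: D, E. Basic: K, R, H. All other residues are neither.
Matching residues: W4.

1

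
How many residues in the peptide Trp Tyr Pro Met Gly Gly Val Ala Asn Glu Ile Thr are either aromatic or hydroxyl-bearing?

Aromatic: F, W, Y. Hydroxyl-bearing: S, T, Y.
Aromatic residues here: Trp1, Tyr2 (2).
Hydroxyl-bearing residues here: Tyr2, Thr12 (2).
Y is in both groups, so the 1 Y residue must not be double-counted.
Total = 2 + 2 − 1 = 3.

3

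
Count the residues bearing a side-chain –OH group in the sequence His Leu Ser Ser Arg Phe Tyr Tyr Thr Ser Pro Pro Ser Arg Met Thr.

8

The –OH-bearing residues are Ser, Thr (aliphatic alcohols), and Tyr (phenol).
Matching residues: Ser3, Ser4, Tyr7, Tyr8, Thr9, Ser10, Ser13, Thr16.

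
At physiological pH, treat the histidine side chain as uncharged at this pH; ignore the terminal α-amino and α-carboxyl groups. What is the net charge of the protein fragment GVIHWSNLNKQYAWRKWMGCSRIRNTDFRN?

+5

Near pH 7.4, K and R contribute +1 each, D and E contribute −1 each, and every other side chain (His included, as stated) is uncharged.
Positive (K, R): K10, R15, K16, R22, R24, R29 → +6.
Negative (D, E): D27 → −1.
Net charge = (+6) + (−1) = +5.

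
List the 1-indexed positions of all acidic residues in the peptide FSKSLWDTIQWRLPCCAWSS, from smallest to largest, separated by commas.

7

Only D (aspartate) and E (glutamate) carry a side-chain carboxylic acid.
Matching residues: D7.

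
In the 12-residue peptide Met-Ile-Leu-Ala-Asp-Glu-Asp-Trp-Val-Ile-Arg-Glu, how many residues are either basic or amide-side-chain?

1

Basic: H, K, R. Amide-side-chain: N, Q.
Basic residues here: Arg11 (1).
Amide-side-chain residues here: none (0).
The two groups share no amino acid, so total = 1 + 0 = 1.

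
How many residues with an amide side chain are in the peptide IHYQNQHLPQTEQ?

5

The amide-side-chain residues are Asn (N) and Gln (Q).
Matching residues: Q4, N5, Q6, Q10, Q13.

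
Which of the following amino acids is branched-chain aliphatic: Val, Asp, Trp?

V, L, and I make up the branched-chain aliphatic group.
Of the listed options, only Val belongs to this group.

Val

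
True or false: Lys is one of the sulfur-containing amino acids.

False

The sulfur-bearing residues are cysteine (–SH) and methionine (–S–CH₃).
Lysine is not in this group.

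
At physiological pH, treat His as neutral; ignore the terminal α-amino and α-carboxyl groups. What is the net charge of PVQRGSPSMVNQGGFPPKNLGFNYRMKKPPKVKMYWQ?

+7

Near pH 7.4, K and R contribute +1 each, D and E contribute −1 each, and every other side chain (His included, as stated) is uncharged.
Positive (K, R): R4, K18, R25, K27, K28, K31, K33 → +7.
Negative (D, E): none → −0.
Net charge = (+7) + (−0) = +7.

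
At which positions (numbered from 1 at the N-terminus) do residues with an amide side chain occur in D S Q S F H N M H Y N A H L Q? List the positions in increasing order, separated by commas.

Only N (asparagine) and Q (glutamine) carry a side-chain carboxamide.
Matching residues: Q3, N7, N11, Q15.

3, 7, 11, 15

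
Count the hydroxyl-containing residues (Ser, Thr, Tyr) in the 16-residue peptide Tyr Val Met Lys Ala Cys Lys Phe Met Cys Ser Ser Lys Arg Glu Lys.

Matching residues: Tyr1, Ser11, Ser12.

3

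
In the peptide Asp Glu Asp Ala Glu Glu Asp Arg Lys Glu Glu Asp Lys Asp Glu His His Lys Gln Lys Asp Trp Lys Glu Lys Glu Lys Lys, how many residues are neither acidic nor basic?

3

Acidic: D, E. Basic: K, R, H. All other residues are neither.
Matching residues: Ala4, Gln19, Trp22.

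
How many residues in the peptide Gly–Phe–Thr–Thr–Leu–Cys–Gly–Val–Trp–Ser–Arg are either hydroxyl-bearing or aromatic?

Hydroxyl-bearing: S, T, Y. Aromatic: F, W, Y.
Hydroxyl-bearing residues here: Thr3, Thr4, Ser10 (3).
Aromatic residues here: Phe2, Trp9 (2).
(Y belongs to both groups, but none appear in this sequence.) Total = 3 + 2 = 5.

5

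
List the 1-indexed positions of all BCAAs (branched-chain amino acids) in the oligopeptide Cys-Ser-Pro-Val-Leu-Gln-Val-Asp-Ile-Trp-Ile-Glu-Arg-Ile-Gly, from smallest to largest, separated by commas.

4, 5, 7, 9, 11, 14

Valine (V), leucine (L), and isoleucine (I) are the branched-chain amino acids.
Matching residues: Val4, Leu5, Val7, Ile9, Ile11, Ile14.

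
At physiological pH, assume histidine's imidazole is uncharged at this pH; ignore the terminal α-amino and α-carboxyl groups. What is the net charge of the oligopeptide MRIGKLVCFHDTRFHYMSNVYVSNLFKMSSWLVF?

+3

Near pH 7.4, K and R contribute +1 each, D and E contribute −1 each, and every other side chain (His included, as stated) is uncharged.
Positive (K, R): R2, K5, R13, K27 → +4.
Negative (D, E): D11 → −1.
Net charge = (+4) + (−1) = +3.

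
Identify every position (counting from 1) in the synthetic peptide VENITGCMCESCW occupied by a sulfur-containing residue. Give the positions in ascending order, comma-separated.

Matching residues: C7, M8, C9, C12.

7, 8, 9, 12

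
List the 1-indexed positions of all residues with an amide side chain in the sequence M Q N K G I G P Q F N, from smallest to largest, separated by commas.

2, 3, 9, 11

The amide-side-chain residues are Asn (N) and Gln (Q).
Matching residues: Q2, N3, Q9, N11.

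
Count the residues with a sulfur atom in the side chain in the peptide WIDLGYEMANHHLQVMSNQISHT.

2

The sulfur-bearing residues are cysteine (–SH) and methionine (–S–CH₃).
Matching residues: M8, M16.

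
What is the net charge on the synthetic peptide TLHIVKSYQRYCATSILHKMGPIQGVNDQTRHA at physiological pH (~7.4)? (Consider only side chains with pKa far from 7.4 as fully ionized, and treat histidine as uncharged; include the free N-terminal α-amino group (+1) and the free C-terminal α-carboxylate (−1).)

The side chains ionized at physiological pH are Lys/Arg (+1) and Asp/Glu (−1); with His treated as neutral, nothing else contributes.
Positive (K, R): K6, R10, K19, R31 → +4.
Negative (D, E): D28 → −1.
The N-terminus (+1) and C-terminus (−1) cancel.
Net charge = (+4) + (−1) = +3.

+3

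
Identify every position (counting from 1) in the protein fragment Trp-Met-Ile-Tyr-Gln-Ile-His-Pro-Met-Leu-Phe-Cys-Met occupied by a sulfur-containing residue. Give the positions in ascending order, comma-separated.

2, 9, 12, 13

Matching residues: Met2, Met9, Cys12, Met13.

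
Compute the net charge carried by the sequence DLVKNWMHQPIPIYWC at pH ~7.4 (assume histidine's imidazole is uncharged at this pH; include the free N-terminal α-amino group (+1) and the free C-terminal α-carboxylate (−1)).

The side chains ionized at physiological pH are Lys/Arg (+1) and Asp/Glu (−1); with His treated as neutral, nothing else contributes.
Positive (K, R): K4 → +1.
Negative (D, E): D1 → −1.
The N-terminus (+1) and C-terminus (−1) cancel.
Net charge = (+1) + (−1) = 0.

0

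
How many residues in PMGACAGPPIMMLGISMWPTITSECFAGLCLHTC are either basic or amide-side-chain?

Basic: H, K, R. Amide-side-chain: N, Q.
Basic residues here: H32 (1).
Amide-side-chain residues here: none (0).
The two groups share no amino acid, so total = 1 + 0 = 1.

1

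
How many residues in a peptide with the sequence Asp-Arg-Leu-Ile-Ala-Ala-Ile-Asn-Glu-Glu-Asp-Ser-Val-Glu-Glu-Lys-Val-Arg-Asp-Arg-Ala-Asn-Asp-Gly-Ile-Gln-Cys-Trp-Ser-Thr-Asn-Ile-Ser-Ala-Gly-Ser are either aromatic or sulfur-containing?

2

Aromatic: F, W, Y. Sulfur-containing: C, M.
Aromatic residues here: Trp28 (1).
Sulfur-containing residues here: Cys27 (1).
The two groups share no amino acid, so total = 1 + 1 = 2.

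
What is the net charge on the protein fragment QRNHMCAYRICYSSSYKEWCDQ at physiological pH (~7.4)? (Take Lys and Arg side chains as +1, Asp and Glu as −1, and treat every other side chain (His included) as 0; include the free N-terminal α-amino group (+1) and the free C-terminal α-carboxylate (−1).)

Positive (K, R): R2, R9, K17 → +3.
Negative (D, E): E18, D21 → −2.
The N-terminus (+1) and C-terminus (−1) cancel.
Net charge = (+3) + (−2) = +1.

+1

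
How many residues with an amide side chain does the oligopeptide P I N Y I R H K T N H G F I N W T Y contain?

3

Only N (asparagine) and Q (glutamine) carry a side-chain carboxamide.
Matching residues: N3, N10, N15.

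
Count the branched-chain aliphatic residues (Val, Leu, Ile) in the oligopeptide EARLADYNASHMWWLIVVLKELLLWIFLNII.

Matching residues: L4, L15, I16, V17, V18, L19, L22, L23, L24, I26, L28, I30, I31.

13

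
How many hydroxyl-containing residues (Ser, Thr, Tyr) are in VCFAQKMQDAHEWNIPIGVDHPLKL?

None of the 25 residues belong to this group.

0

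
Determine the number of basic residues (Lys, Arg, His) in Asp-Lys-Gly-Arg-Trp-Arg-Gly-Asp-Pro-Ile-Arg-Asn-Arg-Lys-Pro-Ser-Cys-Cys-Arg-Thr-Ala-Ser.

Matching residues: Lys2, Arg4, Arg6, Arg11, Arg13, Lys14, Arg19.

7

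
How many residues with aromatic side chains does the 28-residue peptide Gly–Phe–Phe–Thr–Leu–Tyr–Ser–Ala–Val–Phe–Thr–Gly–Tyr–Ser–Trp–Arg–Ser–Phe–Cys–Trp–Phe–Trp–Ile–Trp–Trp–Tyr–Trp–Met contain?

14

F, W, and Y each carry an aromatic ring on the side chain.
Matching residues: Phe2, Phe3, Tyr6, Phe10, Tyr13, Trp15, Phe18, Trp20, Phe21, Trp22, Trp24, Trp25, Tyr26, Trp27.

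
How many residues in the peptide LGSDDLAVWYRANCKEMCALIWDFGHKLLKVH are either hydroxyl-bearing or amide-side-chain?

Hydroxyl-bearing: S, T, Y. Amide-side-chain: N, Q.
Hydroxyl-bearing residues here: S3, Y10 (2).
Amide-side-chain residues here: N13 (1).
The two groups share no amino acid, so total = 2 + 1 = 3.

3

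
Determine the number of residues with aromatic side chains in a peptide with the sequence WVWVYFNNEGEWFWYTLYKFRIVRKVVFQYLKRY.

The aromatic amino acids are Phe (F, benzyl), Trp (W, indole), and Tyr (Y, phenol).
Matching residues: W1, W3, Y5, F6, W12, F13, W14, Y15, Y18, F20, F28, Y30, Y34.

13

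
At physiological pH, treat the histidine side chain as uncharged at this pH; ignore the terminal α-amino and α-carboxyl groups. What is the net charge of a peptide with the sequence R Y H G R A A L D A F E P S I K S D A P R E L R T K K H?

+3

The side chains ionized at physiological pH are Lys/Arg (+1) and Asp/Glu (−1); with His treated as neutral, nothing else contributes.
Positive (K, R): R1, R5, K16, R21, R24, K26, K27 → +7.
Negative (D, E): D9, E12, D18, E22 → −4.
Net charge = (+7) + (−4) = +3.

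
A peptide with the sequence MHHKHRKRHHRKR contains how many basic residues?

12

The basic amino acids are Lys (K), Arg (R), and His (H).
Matching residues: H2, H3, K4, H5, R6, K7, R8, H9, H10, R11, K12, R13.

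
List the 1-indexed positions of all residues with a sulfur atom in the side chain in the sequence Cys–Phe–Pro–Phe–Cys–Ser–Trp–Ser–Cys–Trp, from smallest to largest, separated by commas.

1, 5, 9

The sulfur-bearing residues are cysteine (–SH) and methionine (–S–CH₃).
Matching residues: Cys1, Cys5, Cys9.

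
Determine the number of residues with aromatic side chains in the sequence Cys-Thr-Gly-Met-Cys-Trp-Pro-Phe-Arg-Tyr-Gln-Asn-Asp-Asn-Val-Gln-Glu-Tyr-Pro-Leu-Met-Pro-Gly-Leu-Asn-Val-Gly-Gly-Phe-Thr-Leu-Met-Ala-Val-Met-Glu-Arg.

The aromatic amino acids are Phe (F, benzyl), Trp (W, indole), and Tyr (Y, phenol).
Matching residues: Trp6, Phe8, Tyr10, Tyr18, Phe29.

5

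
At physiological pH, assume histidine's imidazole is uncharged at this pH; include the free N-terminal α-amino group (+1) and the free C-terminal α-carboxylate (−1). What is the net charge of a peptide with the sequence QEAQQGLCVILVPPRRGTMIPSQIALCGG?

Near pH 7.4, K and R contribute +1 each, D and E contribute −1 each, and every other side chain (His included, as stated) is uncharged.
Positive (K, R): R15, R16 → +2.
Negative (D, E): E2 → −1.
The N-terminus (+1) and C-terminus (−1) cancel.
Net charge = (+2) + (−1) = +1.

+1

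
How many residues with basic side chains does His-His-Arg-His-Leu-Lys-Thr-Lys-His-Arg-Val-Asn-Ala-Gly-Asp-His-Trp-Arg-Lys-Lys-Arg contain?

Lysine (K), arginine (R), and histidine (H) have basic, nitrogen-containing side chains.
Matching residues: His1, His2, Arg3, His4, Lys6, Lys8, His9, Arg10, His16, Arg18, Lys19, Lys20, Arg21.

13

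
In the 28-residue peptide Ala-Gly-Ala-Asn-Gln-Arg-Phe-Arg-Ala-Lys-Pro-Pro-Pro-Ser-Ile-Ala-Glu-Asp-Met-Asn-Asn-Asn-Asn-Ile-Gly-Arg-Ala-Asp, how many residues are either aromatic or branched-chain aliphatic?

Aromatic: F, W, Y. Branched-chain aliphatic: I, L, V.
Aromatic residues here: Phe7 (1).
Branched-chain aliphatic residues here: Ile15, Ile24 (2).
The two groups share no amino acid, so total = 1 + 2 = 3.

3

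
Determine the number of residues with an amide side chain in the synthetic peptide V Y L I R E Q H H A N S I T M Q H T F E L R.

The amide-side-chain residues are Asn (N) and Gln (Q).
Matching residues: Q7, N11, Q16.

3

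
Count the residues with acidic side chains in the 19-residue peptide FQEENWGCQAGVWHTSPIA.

2

The acidic residues are Asp (D) and Glu (E), whose side chains end in a carboxylate group.
Matching residues: E3, E4.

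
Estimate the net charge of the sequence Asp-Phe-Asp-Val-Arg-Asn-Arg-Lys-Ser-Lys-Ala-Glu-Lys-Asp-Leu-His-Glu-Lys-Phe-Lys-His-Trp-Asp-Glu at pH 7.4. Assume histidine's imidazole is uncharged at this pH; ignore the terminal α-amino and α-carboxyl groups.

0

At pH ~7.4 the Lys and Arg side chains are protonated (+1), the Asp and Glu side chains are deprotonated (−1), and with His taken as neutral all other side chains carry no charge.
Positive (K, R): Arg5, Arg7, Lys8, Lys10, Lys13, Lys18, Lys20 → +7.
Negative (D, E): Asp1, Asp3, Glu12, Asp14, Glu17, Asp23, Glu24 → −7.
Net charge = (+7) + (−7) = 0.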